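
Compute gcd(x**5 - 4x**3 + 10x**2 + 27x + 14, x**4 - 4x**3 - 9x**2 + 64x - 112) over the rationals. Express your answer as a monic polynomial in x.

x**2 - 4x + 7

By polynomial division,
  x**5 - 4x**3 + 10x**2 + 27x + 14 = (x + 4)(x**4 - 4x**3 - 9x**2 + 64x - 112) + (21x**3 - 18x**2 - 117x + 462)
  x**4 - 4x**3 - 9x**2 + 64x - 112 = ((1/21)x - 22/147)(21x**3 - 18x**2 - 117x + 462) + (-(300/49)x**2 + (1200/49)x - 300/7)
  21x**3 - 18x**2 - 117x + 462 = (-(343/100)x - 539/50)(-(300/49)x**2 + (1200/49)x - 300/7) + (0)
Last nonzero remainder: -(300/49)x**2 + (1200/49)x - 300/7. Dividing through by -300/49 gives the monic gcd x**2 - 4x + 7.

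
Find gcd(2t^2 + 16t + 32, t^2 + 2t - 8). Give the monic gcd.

By polynomial division,
  2t^2 + 16t + 32 = (2)(t^2 + 2t - 8) + (12t + 48)
  t^2 + 2t - 8 = ((1/12)t - 1/6)(12t + 48) + (0)
Last nonzero remainder: 12t + 48. Dividing through by 12 gives the monic gcd t + 4.

t + 4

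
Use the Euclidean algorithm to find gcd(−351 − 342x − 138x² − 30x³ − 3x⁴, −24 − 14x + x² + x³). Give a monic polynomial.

Euclidean algorithm in ℚ[x]:
  −3x⁴ − 30x³ − 138x² − 342x − 351 = (−3x − 27)(x³ + x² − 14x − 24) + (−153x² − 792x − 999)
  x³ + x² − 14x − 24 = (−(1/153)x + 71/2601)(−153x² − 792x − 999) + ((315/289)x + 945/289)
  −153x² − 792x − 999 = (−(4913/35)x − 10693/35)((315/289)x + 945/289) + (0)
Last nonzero remainder: (315/289)x + 945/289. Dividing through by 315/289 gives the monic gcd x + 3.

3 + x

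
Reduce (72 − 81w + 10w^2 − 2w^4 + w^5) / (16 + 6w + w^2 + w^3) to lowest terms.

By polynomial division,
  w^5 − 2w^4 + 10w^2 − 81w + 72 = (w^2 − 3w − 3)(w^3 + w^2 + 6w + 16) + (15w^2 − 15w + 120)
  w^3 + w^2 + 6w + 16 = ((1/15)w + 2/15)(15w^2 − 15w + 120) + (0)
Last nonzero remainder: 15w^2 − 15w + 120. Dividing through by 15 gives the monic gcd w^2 − w + 8.
Cancel w^2 − w + 8 from numerator and denominator to get the reduced form.

(9 − 9w − w^2 + w^3)/(2 + w)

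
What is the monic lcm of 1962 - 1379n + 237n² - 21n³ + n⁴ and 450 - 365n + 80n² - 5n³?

Apply the Euclidean algorithm:
  n⁴ - 21n³ + 237n² - 1379n + 1962 = (-(1/5)n + 1)(-5n³ + 80n² - 365n + 450) + (84n² - 924n + 1512)
  -5n³ + 80n² - 365n + 450 = (-(5/84)n + 25/84)(84n² - 924n + 1512) + (0)
Last nonzero remainder: 84n² - 924n + 1512. Dividing through by 84 gives the monic gcd n² - 11n + 18.
Then lcm(f, g) = f·g / gcd(f, g); expanding and making the result monic gives the answer.

-9810 + 8857n - 2564n² + 342n³ - 26n⁴ + n⁵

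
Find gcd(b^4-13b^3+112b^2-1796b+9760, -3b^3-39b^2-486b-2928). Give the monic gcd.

Repeated division with remainder:
  b^4-13b^3+112b^2-1796b+9760 = (-(1/3)b+26/3)(-3b^3-39b^2-486b-2928) + (288b^2+1440b+35136)
  -3b^3-39b^2-486b-2928 = (-(1/96)b-1/12)(288b^2+1440b+35136) + (0)
Last nonzero remainder: 288b^2+1440b+35136. Dividing through by 288 gives the monic gcd b^2+5b+122.

b^2+5b+122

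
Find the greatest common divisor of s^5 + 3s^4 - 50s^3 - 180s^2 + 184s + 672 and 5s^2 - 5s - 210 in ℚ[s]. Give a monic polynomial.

s^2 - s - 42

Euclidean algorithm in ℚ[s]:
  s^5 + 3s^4 - 50s^3 - 180s^2 + 184s + 672 = ((1/5)s^3 + (4/5)s^2 - (4/5)s - 16/5)(5s^2 - 5s - 210) + (0)
Last nonzero remainder: 5s^2 - 5s - 210. Dividing through by 5 gives the monic gcd s^2 - s - 42.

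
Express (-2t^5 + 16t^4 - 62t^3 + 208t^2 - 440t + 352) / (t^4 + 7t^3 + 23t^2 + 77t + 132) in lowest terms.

(-2t^3 + 16t^2 - 40t + 32)/(t^2 + 7t + 12)

Euclidean algorithm in ℚ[t]:
  -2t^5 + 16t^4 - 62t^3 + 208t^2 - 440t + 352 = (-2t + 30)(t^4 + 7t^3 + 23t^2 + 77t + 132) + (-226t^3 - 328t^2 - 2486t - 3608)
  t^4 + 7t^3 + 23t^2 + 77t + 132 = (-(1/226)t - 627/25538)(-226t^3 - 328t^2 - 2486t - 3608) + ((50400/12769)t^2 + 554400/12769)
  -226t^3 - 328t^2 - 2486t - 3608 = (-(1442897/25200)t - 523529/6300)((50400/12769)t^2 + 554400/12769) + (0)
Last nonzero remainder: (50400/12769)t^2 + 554400/12769. Dividing through by 50400/12769 gives the monic gcd t^2 + 11.
Cancel t^2 + 11 from numerator and denominator to get the reduced form.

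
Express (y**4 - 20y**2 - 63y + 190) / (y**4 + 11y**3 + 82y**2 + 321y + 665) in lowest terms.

(y**2 - 7y + 10)/(y**2 + 4y + 35)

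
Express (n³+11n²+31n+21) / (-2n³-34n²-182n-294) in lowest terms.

By polynomial division,
  n³+11n²+31n+21 = (-1/2)(-2n³-34n²-182n-294) + (-6n²-60n-126)
  -2n³-34n²-182n-294 = ((1/3)n+7/3)(-6n²-60n-126) + (0)
Last nonzero remainder: -6n²-60n-126. Dividing through by -6 gives the monic gcd n²+10n+21.
Cancel n²+10n+21 from numerator and denominator to get the reduced form.

(-n-1)/(2n+14)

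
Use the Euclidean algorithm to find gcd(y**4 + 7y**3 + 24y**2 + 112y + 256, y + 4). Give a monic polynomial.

y + 4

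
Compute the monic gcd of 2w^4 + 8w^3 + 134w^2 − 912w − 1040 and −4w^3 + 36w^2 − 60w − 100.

w^2 − 4w − 5

Apply the Euclidean algorithm:
  2w^4 + 8w^3 + 134w^2 − 912w − 1040 = (−(1/2)w − 13/2)(−4w^3 + 36w^2 − 60w − 100) + (338w^2 − 1352w − 1690)
  −4w^3 + 36w^2 − 60w − 100 = (−(2/169)w + 10/169)(338w^2 − 1352w − 1690) + (0)
Last nonzero remainder: 338w^2 − 1352w − 1690. Dividing through by 338 gives the monic gcd w^2 − 4w − 5.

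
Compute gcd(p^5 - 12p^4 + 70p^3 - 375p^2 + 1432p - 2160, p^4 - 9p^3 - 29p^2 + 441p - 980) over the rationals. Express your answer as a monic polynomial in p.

Apply the Euclidean algorithm:
  p^5 - 12p^4 + 70p^3 - 375p^2 + 1432p - 2160 = (p - 3)(p^4 - 9p^3 - 29p^2 + 441p - 980) + (72p^3 - 903p^2 + 3735p - 5100)
  p^4 - 9p^3 - 29p^2 + 441p - 980 = ((1/72)p + 85/1728)(72p^3 - 903p^2 + 3735p - 5100) + (-(20999/576)p^2 + (20999/64)p - 104995/144)
  72p^3 - 903p^2 + 3735p - 5100 = (-(41472/20999)p + 146880/20999)(-(20999/576)p^2 + (20999/64)p - 104995/144) + (0)
Last nonzero remainder: -(20999/576)p^2 + (20999/64)p - 104995/144. Dividing through by -20999/576 gives the monic gcd p^2 - 9p + 20.

p^2 - 9p + 20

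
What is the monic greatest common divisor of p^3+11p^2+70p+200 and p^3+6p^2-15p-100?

p+5

Euclidean algorithm in ℚ[p]:
  p^3+11p^2+70p+200 = (p^3+6p^2-15p-100) + (5p^2+85p+300)
  p^3+6p^2-15p-100 = ((1/5)p-11/5)(5p^2+85p+300) + (112p+560)
  5p^2+85p+300 = ((5/112)p+15/28)(112p+560) + (0)
Last nonzero remainder: 112p+560. Dividing through by 112 gives the monic gcd p+5.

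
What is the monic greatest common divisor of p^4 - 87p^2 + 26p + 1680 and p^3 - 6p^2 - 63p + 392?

Euclidean algorithm in ℚ[p]:
  p^4 - 87p^2 + 26p + 1680 = (p + 6)(p^3 - 6p^2 - 63p + 392) + (12p^2 + 12p - 672)
  p^3 - 6p^2 - 63p + 392 = ((1/12)p - 7/12)(12p^2 + 12p - 672) + (0)
Last nonzero remainder: 12p^2 + 12p - 672. Dividing through by 12 gives the monic gcd p^2 + p - 56.

p^2 + p - 56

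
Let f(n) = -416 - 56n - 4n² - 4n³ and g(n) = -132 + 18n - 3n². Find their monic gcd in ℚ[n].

1

Apply the Euclidean algorithm:
  -4n³ - 4n² - 56n - 416 = ((4/3)n + 28/3)(-3n² + 18n - 132) + (-48n + 816)
  -3n² + 18n - 132 = ((1/16)n + 11/16)(-48n + 816) + (-693)
  -48n + 816 = ((16/231)n - 272/231)(-693) + (0)
The last nonzero remainder is the constant -693, so the polynomials are coprime and gcd = 1.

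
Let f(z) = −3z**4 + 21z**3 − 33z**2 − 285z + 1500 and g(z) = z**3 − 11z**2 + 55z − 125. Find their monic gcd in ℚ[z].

Apply the Euclidean algorithm:
  −3z**4 + 21z**3 − 33z**2 − 285z + 1500 = (−3z − 12)(z**3 − 11z**2 + 55z − 125) + (0)
The last nonzero remainder z**3 − 11z**2 + 55z − 125 is already monic.

z**3 − 11z**2 + 55z − 125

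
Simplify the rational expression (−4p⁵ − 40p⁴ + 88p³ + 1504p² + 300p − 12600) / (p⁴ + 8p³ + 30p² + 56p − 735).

(−4p³ − 24p² + 100p + 600)/(p² + 4p + 35)

Repeated division with remainder:
  −4p⁵ − 40p⁴ + 88p³ + 1504p² + 300p − 12600 = (−4p − 8)(p⁴ + 8p³ + 30p² + 56p − 735) + (272p³ + 1968p² − 2192p − 18480)
  p⁴ + 8p³ + 30p² + 56p − 735 = ((1/272)p + 13/4624)(272p³ + 1968p² − 2192p − 18480) + ((9400/289)p² + (37600/289)p − 197400/289)
  272p³ + 1968p² − 2192p − 18480 = ((9826/1175)p + 6358/235)((9400/289)p² + (37600/289)p − 197400/289) + (0)
Last nonzero remainder: (9400/289)p² + (37600/289)p − 197400/289. Dividing through by 9400/289 gives the monic gcd p² + 4p − 21.
Cancel p² + 4p − 21 from numerator and denominator to get the reduced form.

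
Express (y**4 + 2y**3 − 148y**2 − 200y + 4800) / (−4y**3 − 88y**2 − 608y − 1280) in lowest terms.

(−y**2 + 16y − 60)/(4y + 16)

Euclidean algorithm in ℚ[y]:
  y**4 + 2y**3 − 148y**2 − 200y + 4800 = (−(1/4)y + 5)(−4y**3 − 88y**2 − 608y − 1280) + (140y**2 + 2520y + 11200)
  −4y**3 − 88y**2 − 608y − 1280 = (−(1/35)y − 4/35)(140y**2 + 2520y + 11200) + (0)
Last nonzero remainder: 140y**2 + 2520y + 11200. Dividing through by 140 gives the monic gcd y**2 + 18y + 80.
Cancel y**2 + 18y + 80 from numerator and denominator to get the reduced form.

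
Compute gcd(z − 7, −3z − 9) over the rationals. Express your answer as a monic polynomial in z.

Euclidean algorithm in ℚ[z]:
  z − 7 = (−1/3)(−3z − 9) + (−10)
  −3z − 9 = ((3/10)z + 9/10)(−10) + (0)
The last nonzero remainder is the constant −10, so the polynomials are coprime and gcd = 1.

1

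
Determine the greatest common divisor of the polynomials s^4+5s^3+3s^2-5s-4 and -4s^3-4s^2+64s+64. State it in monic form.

Apply the Euclidean algorithm:
  s^4+5s^3+3s^2-5s-4 = (-(1/4)s-1)(-4s^3-4s^2+64s+64) + (15s^2+75s+60)
  -4s^3-4s^2+64s+64 = (-(4/15)s+16/15)(15s^2+75s+60) + (0)
Last nonzero remainder: 15s^2+75s+60. Dividing through by 15 gives the monic gcd s^2+5s+4.

s^2+5s+4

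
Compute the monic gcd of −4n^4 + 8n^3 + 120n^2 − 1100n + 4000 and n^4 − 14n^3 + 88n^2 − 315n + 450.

n^2 − 5n + 25

Euclidean algorithm in ℚ[n]:
  −4n^4 + 8n^3 + 120n^2 − 1100n + 4000 = (−4)(n^4 − 14n^3 + 88n^2 − 315n + 450) + (−48n^3 + 472n^2 − 2360n + 5800)
  n^4 − 14n^3 + 88n^2 − 315n + 450 = (−(1/48)n + 25/288)(−48n^3 + 472n^2 − 2360n + 5800) + (−(77/36)n^2 + (385/36)n − 1925/36)
  −48n^3 + 472n^2 − 2360n + 5800 = ((1728/77)n − 8352/77)(−(77/36)n^2 + (385/36)n − 1925/36) + (0)
Last nonzero remainder: −(77/36)n^2 + (385/36)n − 1925/36. Dividing through by −77/36 gives the monic gcd n^2 − 5n + 25.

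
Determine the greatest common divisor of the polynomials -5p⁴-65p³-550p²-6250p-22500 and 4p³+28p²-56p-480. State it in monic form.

p+5

Apply the Euclidean algorithm:
  -5p⁴-65p³-550p²-6250p-22500 = (-(5/4)p-15/2)(4p³+28p²-56p-480) + (-410p²-7270p-26100)
  4p³+28p²-56p-480 = (-(2/205)p+176/1681)(-410p²-7270p-26100) + ((757344/1681)p+3786720/1681)
  -410p²-7270p-26100 = (-(344605/378672)p-731235/63112)((757344/1681)p+3786720/1681) + (0)
Last nonzero remainder: (757344/1681)p+3786720/1681. Dividing through by 757344/1681 gives the monic gcd p+5.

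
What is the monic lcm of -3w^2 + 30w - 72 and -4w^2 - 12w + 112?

w^3 - 3w^2 - 46w + 168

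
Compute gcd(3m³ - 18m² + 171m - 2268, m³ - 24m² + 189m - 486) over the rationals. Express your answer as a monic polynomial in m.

m - 9

Apply the Euclidean algorithm:
  3m³ - 18m² + 171m - 2268 = (3)(m³ - 24m² + 189m - 486) + (54m² - 396m - 810)
  m³ - 24m² + 189m - 486 = ((1/54)m - 25/81)(54m² - 396m - 810) + ((736/9)m - 736)
  54m² - 396m - 810 = ((243/368)m + 405/368)((736/9)m - 736) + (0)
Last nonzero remainder: (736/9)m - 736. Dividing through by 736/9 gives the monic gcd m - 9.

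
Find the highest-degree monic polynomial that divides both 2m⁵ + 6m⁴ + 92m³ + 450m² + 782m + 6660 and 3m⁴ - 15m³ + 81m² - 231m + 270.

m² - m + 18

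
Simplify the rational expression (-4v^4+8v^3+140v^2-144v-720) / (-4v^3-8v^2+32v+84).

(v^3+v^2-32v-60)/(v^2+5v+7)

Repeated division with remainder:
  -4v^4+8v^3+140v^2-144v-720 = (v-4)(-4v^3-8v^2+32v+84) + (76v^2-100v-384)
  -4v^3-8v^2+32v+84 = (-(1/19)v-63/361)(76v^2-100v-384) + (-(2044/361)v+6132/361)
  76v^2-100v-384 = (-(6859/511)v-11552/511)(-(2044/361)v+6132/361) + (0)
Last nonzero remainder: -(2044/361)v+6132/361. Dividing through by -2044/361 gives the monic gcd v-3.
Cancel v-3 from numerator and denominator to get the reduced form.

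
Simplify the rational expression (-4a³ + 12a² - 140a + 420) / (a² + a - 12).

(-4a² - 140)/(a + 4)

Apply the Euclidean algorithm:
  -4a³ + 12a² - 140a + 420 = (-4a + 16)(a² + a - 12) + (-204a + 612)
  a² + a - 12 = (-(1/204)a - 1/51)(-204a + 612) + (0)
Last nonzero remainder: -204a + 612. Dividing through by -204 gives the monic gcd a - 3.
Cancel a - 3 from numerator and denominator to get the reduced form.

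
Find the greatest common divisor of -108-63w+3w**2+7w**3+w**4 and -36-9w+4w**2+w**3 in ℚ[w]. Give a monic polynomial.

Euclidean algorithm in ℚ[w]:
  w**4+7w**3+3w**2-63w-108 = (w+3)(w**3+4w**2-9w-36) + (0)
The last nonzero remainder w**3+4w**2-9w-36 is already monic.

-36-9w+4w**2+w**3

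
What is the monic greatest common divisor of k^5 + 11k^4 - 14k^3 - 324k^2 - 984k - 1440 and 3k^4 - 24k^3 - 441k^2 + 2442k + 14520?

k^2 + 14k + 40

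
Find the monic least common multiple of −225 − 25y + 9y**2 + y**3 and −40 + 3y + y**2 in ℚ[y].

−1800 − 425y + 47y**2 + 17y**3 + y**4

By polynomial division,
  y**3 + 9y**2 − 25y − 225 = (y + 6)(y**2 + 3y − 40) + (−3y + 15)
  y**2 + 3y − 40 = (−(1/3)y − 8/3)(−3y + 15) + (0)
Last nonzero remainder: −3y + 15. Dividing through by −3 gives the monic gcd y − 5.
Then lcm(f, g) = f·g / gcd(f, g); expanding and making the result monic gives the answer.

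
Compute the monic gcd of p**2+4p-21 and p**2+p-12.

Euclidean algorithm in ℚ[p]:
  p**2+4p-21 = (p**2+p-12) + (3p-9)
  p**2+p-12 = ((1/3)p+4/3)(3p-9) + (0)
Last nonzero remainder: 3p-9. Dividing through by 3 gives the monic gcd p-3.

p-3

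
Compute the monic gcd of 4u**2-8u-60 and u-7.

1

Repeated division with remainder:
  4u**2-8u-60 = (4u+20)(u-7) + (80)
  u-7 = ((1/80)u-7/80)(80) + (0)
The last nonzero remainder is the constant 80, so the polynomials are coprime and gcd = 1.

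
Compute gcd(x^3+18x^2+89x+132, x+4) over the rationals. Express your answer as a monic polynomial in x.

Apply the Euclidean algorithm:
  x^3+18x^2+89x+132 = (x^2+14x+33)(x+4) + (0)
The last nonzero remainder x+4 is already monic.

x+4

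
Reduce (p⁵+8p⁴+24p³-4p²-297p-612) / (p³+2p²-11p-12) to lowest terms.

(p³+7p²+29p+51)/(p+1)

Apply the Euclidean algorithm:
  p⁵+8p⁴+24p³-4p²-297p-612 = (p²+6p+23)(p³+2p²-11p-12) + (28p²+28p-336)
  p³+2p²-11p-12 = ((1/28)p+1/28)(28p²+28p-336) + (0)
Last nonzero remainder: 28p²+28p-336. Dividing through by 28 gives the monic gcd p²+p-12.
Cancel p²+p-12 from numerator and denominator to get the reduced form.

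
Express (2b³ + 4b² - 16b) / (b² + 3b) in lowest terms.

(2b² + 4b - 16)/(b + 3)

By polynomial division,
  2b³ + 4b² - 16b = (2b - 2)(b² + 3b) + (-10b)
  b² + 3b = (-(1/10)b - 3/10)(-10b) + (0)
Last nonzero remainder: -10b. Dividing through by -10 gives the monic gcd b.
Cancel b from numerator and denominator to get the reduced form.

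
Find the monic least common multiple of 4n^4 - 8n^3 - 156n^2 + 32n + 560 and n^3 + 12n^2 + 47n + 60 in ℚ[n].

n^6 + 5n^5 - 41n^4 - 289n^3 - 272n^2 + 1076n + 1680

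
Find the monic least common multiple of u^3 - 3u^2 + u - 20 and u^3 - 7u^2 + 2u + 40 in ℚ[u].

u^5 - 6u^4 + 7u^2 + 50u + 200

Apply the Euclidean algorithm:
  u^3 - 3u^2 + u - 20 = (u^3 - 7u^2 + 2u + 40) + (4u^2 - u - 60)
  u^3 - 7u^2 + 2u + 40 = ((1/4)u - 27/16)(4u^2 - u - 60) + ((245/16)u - 245/4)
  4u^2 - u - 60 = ((64/245)u + 48/49)((245/16)u - 245/4) + (0)
Last nonzero remainder: (245/16)u - 245/4. Dividing through by 245/16 gives the monic gcd u - 4.
Then lcm(f, g) = f·g / gcd(f, g); expanding and making the result monic gives the answer.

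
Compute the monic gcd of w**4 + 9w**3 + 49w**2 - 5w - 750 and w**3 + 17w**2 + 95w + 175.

By polynomial division,
  w**4 + 9w**3 + 49w**2 - 5w - 750 = (w - 8)(w**3 + 17w**2 + 95w + 175) + (90w**2 + 580w + 650)
  w**3 + 17w**2 + 95w + 175 = ((1/90)w + 19/162)(90w**2 + 580w + 650) + ((1600/81)w + 8000/81)
  90w**2 + 580w + 650 = ((729/160)w + 1053/160)((1600/81)w + 8000/81) + (0)
Last nonzero remainder: (1600/81)w + 8000/81. Dividing through by 1600/81 gives the monic gcd w + 5.

w + 5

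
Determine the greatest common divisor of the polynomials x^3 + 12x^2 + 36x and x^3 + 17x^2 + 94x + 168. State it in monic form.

Apply the Euclidean algorithm:
  x^3 + 12x^2 + 36x = (x^3 + 17x^2 + 94x + 168) + (-5x^2 - 58x - 168)
  x^3 + 17x^2 + 94x + 168 = (-(1/5)x - 27/25)(-5x^2 - 58x - 168) + (-(56/25)x - 336/25)
  -5x^2 - 58x - 168 = ((125/56)x + 25/2)(-(56/25)x - 336/25) + (0)
Last nonzero remainder: -(56/25)x - 336/25. Dividing through by -56/25 gives the monic gcd x + 6.

x + 6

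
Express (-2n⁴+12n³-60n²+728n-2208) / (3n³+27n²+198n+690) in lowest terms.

Repeated division with remainder:
  -2n⁴+12n³-60n²+728n-2208 = (-(2/3)n+10)(3n³+27n²+198n+690) + (-198n²-792n-9108)
  3n³+27n²+198n+690 = (-(1/66)n-5/66)(-198n²-792n-9108) + (0)
Last nonzero remainder: -198n²-792n-9108. Dividing through by -198 gives the monic gcd n²+4n+46.
Cancel n²+4n+46 from numerator and denominator to get the reduced form.

(-2n²+20n-48)/(3n+15)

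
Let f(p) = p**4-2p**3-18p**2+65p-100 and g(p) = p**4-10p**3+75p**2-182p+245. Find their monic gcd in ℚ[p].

p**2-3p+5

Euclidean algorithm in ℚ[p]:
  p**4-2p**3-18p**2+65p-100 = (p**4-10p**3+75p**2-182p+245) + (8p**3-93p**2+247p-345)
  p**4-10p**3+75p**2-182p+245 = ((1/8)p+13/64)(8p**3-93p**2+247p-345) + ((4033/64)p**2-(12099/64)p+20165/64)
  8p**3-93p**2+247p-345 = ((512/4033)p-4416/4033)((4033/64)p**2-(12099/64)p+20165/64) + (0)
Last nonzero remainder: (4033/64)p**2-(12099/64)p+20165/64. Dividing through by 4033/64 gives the monic gcd p**2-3p+5.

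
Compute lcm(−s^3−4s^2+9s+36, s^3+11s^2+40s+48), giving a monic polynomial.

Apply the Euclidean algorithm:
  −s^3−4s^2+9s+36 = (−1)(s^3+11s^2+40s+48) + (7s^2+49s+84)
  s^3+11s^2+40s+48 = ((1/7)s+4/7)(7s^2+49s+84) + (0)
Last nonzero remainder: 7s^2+49s+84. Dividing through by 7 gives the monic gcd s^2+7s+12.
Then lcm(f, g) = f·g / gcd(f, g); expanding and making the result monic gives the answer.

s^4+8s^3+7s^2−72s−144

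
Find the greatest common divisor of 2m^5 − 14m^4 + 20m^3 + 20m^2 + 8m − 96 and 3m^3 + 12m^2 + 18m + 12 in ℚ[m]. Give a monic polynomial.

m^2 + 2m + 2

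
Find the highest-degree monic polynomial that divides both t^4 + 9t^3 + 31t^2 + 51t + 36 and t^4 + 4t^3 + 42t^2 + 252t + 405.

t^2 + 6t + 9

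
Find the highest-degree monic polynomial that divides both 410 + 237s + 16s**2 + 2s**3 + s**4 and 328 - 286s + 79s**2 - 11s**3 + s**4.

41 - 5s + s**2

By polynomial division,
  s**4 + 2s**3 + 16s**2 + 237s + 410 = (s**4 - 11s**3 + 79s**2 - 286s + 328) + (13s**3 - 63s**2 + 523s + 82)
  s**4 - 11s**3 + 79s**2 - 286s + 328 = ((1/13)s - 80/169)(13s**3 - 63s**2 + 523s + 82) + ((1512/169)s**2 - (7560/169)s + 61992/169)
  13s**3 - 63s**2 + 523s + 82 = ((2197/1512)s + 169/756)((1512/169)s**2 - (7560/169)s + 61992/169) + (0)
Last nonzero remainder: (1512/169)s**2 - (7560/169)s + 61992/169. Dividing through by 1512/169 gives the monic gcd s**2 - 5s + 41.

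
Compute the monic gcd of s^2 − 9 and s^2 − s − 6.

Repeated division with remainder:
  s^2 − 9 = (s^2 − s − 6) + (s − 3)
  s^2 − s − 6 = (s + 2)(s − 3) + (0)
The last nonzero remainder s − 3 is already monic.

s − 3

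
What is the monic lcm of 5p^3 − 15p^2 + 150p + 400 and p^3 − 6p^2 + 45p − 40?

Repeated division with remainder:
  5p^3 − 15p^2 + 150p + 400 = (5)(p^3 − 6p^2 + 45p − 40) + (15p^2 − 75p + 600)
  p^3 − 6p^2 + 45p − 40 = ((1/15)p − 1/15)(15p^2 − 75p + 600) + (0)
Last nonzero remainder: 15p^2 − 75p + 600. Dividing through by 15 gives the monic gcd p^2 − 5p + 40.
Then lcm(f, g) = f·g / gcd(f, g); expanding and making the result monic gives the answer.

p^4 − 4p^3 + 33p^2 + 50p − 80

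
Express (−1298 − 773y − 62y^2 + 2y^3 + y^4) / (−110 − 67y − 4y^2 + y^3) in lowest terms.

(59 + 11y + y^2)/(5 + y)

Apply the Euclidean algorithm:
  y^4 + 2y^3 − 62y^2 − 773y − 1298 = (y + 6)(y^3 − 4y^2 − 67y − 110) + (29y^2 − 261y − 638)
  y^3 − 4y^2 − 67y − 110 = ((1/29)y + 5/29)(29y^2 − 261y − 638) + (0)
Last nonzero remainder: 29y^2 − 261y − 638. Dividing through by 29 gives the monic gcd y^2 − 9y − 22.
Cancel y^2 − 9y − 22 from numerator and denominator to get the reduced form.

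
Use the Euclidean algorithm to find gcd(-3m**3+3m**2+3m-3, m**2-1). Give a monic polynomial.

Repeated division with remainder:
  -3m**3+3m**2+3m-3 = (-3m+3)(m**2-1) + (0)
The last nonzero remainder m**2-1 is already monic.

m**2-1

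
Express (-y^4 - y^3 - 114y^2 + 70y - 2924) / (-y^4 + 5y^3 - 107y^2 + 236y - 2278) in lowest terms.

(y^2 + 3y + 86)/(y^2 - 3y + 67)

By polynomial division,
  -y^4 - y^3 - 114y^2 + 70y - 2924 = (-y^4 + 5y^3 - 107y^2 + 236y - 2278) + (-6y^3 - 7y^2 - 166y - 646)
  -y^4 + 5y^3 - 107y^2 + 236y - 2278 = ((1/6)y - 37/36)(-6y^3 - 7y^2 - 166y - 646) + (-(3115/36)y^2 + (3115/18)y - 52955/18)
  -6y^3 - 7y^2 - 166y - 646 = ((216/3115)y + 684/3115)(-(3115/36)y^2 + (3115/18)y - 52955/18) + (0)
Last nonzero remainder: -(3115/36)y^2 + (3115/18)y - 52955/18. Dividing through by -3115/36 gives the monic gcd y^2 - 2y + 34.
Cancel y^2 - 2y + 34 from numerator and denominator to get the reduced form.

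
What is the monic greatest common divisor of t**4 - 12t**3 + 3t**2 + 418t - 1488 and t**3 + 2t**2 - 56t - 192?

Repeated division with remainder:
  t**4 - 12t**3 + 3t**2 + 418t - 1488 = (t - 14)(t**3 + 2t**2 - 56t - 192) + (87t**2 - 174t - 4176)
  t**3 + 2t**2 - 56t - 192 = ((1/87)t + 4/87)(87t**2 - 174t - 4176) + (0)
Last nonzero remainder: 87t**2 - 174t - 4176. Dividing through by 87 gives the monic gcd t**2 - 2t - 48.

t**2 - 2t - 48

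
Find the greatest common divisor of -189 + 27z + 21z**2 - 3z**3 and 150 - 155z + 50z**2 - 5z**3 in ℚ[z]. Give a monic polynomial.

-3 + z

Euclidean algorithm in ℚ[z]:
  -3z**3 + 21z**2 + 27z - 189 = (3/5)(-5z**3 + 50z**2 - 155z + 150) + (-9z**2 + 120z - 279)
  -5z**3 + 50z**2 - 155z + 150 = ((5/9)z + 50/27)(-9z**2 + 120z - 279) + (-(2000/9)z + 2000/3)
  -9z**2 + 120z - 279 = ((81/2000)z - 837/2000)(-(2000/9)z + 2000/3) + (0)
Last nonzero remainder: -(2000/9)z + 2000/3. Dividing through by -2000/9 gives the monic gcd z - 3.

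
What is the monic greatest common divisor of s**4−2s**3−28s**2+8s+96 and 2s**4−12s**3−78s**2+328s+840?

s**2−4s−12

Apply the Euclidean algorithm:
  s**4−2s**3−28s**2+8s+96 = (1/2)(2s**4−12s**3−78s**2+328s+840) + (4s**3+11s**2−156s−324)
  2s**4−12s**3−78s**2+328s+840 = ((1/2)s−35/8)(4s**3+11s**2−156s−324) + ((385/8)s**2−(385/2)s−1155/2)
  4s**3+11s**2−156s−324 = ((32/385)s+216/385)((385/8)s**2−(385/2)s−1155/2) + (0)
Last nonzero remainder: (385/8)s**2−(385/2)s−1155/2. Dividing through by 385/8 gives the monic gcd s**2−4s−12.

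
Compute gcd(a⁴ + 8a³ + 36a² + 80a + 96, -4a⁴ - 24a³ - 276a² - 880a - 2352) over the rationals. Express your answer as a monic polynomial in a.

Euclidean algorithm in ℚ[a]:
  a⁴ + 8a³ + 36a² + 80a + 96 = (-1/4)(-4a⁴ - 24a³ - 276a² - 880a - 2352) + (2a³ - 33a² - 140a - 492)
  -4a⁴ - 24a³ - 276a² - 880a - 2352 = (-2a - 45)(2a³ - 33a² - 140a - 492) + (-2041a² - 8164a - 24492)
  2a³ - 33a² - 140a - 492 = (-(2/2041)a + 41/2041)(-2041a² - 8164a - 24492) + (0)
Last nonzero remainder: -2041a² - 8164a - 24492. Dividing through by -2041 gives the monic gcd a² + 4a + 12.

a² + 4a + 12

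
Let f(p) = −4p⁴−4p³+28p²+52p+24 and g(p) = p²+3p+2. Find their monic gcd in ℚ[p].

p²+3p+2

Apply the Euclidean algorithm:
  −4p⁴−4p³+28p²+52p+24 = (−4p²+8p+12)(p²+3p+2) + (0)
The last nonzero remainder p²+3p+2 is already monic.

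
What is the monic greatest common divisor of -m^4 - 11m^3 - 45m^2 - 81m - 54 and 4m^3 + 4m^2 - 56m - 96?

m^2 + 5m + 6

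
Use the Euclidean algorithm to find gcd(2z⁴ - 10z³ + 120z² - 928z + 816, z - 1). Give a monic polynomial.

z - 1

Apply the Euclidean algorithm:
  2z⁴ - 10z³ + 120z² - 928z + 816 = (2z³ - 8z² + 112z - 816)(z - 1) + (0)
The last nonzero remainder z - 1 is already monic.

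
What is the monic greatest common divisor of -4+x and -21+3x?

1

Euclidean algorithm in ℚ[x]:
  x-4 = (1/3)(3x-21) + (3)
  3x-21 = (x-7)(3) + (0)
The last nonzero remainder is the constant 3, so the polynomials are coprime and gcd = 1.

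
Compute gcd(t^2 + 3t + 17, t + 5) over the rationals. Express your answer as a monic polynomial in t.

1

Apply the Euclidean algorithm:
  t^2 + 3t + 17 = (t - 2)(t + 5) + (27)
  t + 5 = ((1/27)t + 5/27)(27) + (0)
The last nonzero remainder is the constant 27, so the polynomials are coprime and gcd = 1.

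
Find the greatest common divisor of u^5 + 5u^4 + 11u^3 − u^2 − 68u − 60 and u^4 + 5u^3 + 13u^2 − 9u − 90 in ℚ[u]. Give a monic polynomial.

u^2 + u − 6

Euclidean algorithm in ℚ[u]:
  u^5 + 5u^4 + 11u^3 − u^2 − 68u − 60 = (u)(u^4 + 5u^3 + 13u^2 − 9u − 90) + (−2u^3 + 8u^2 + 22u − 60)
  u^4 + 5u^3 + 13u^2 − 9u − 90 = (−(1/2)u − 9/2)(−2u^3 + 8u^2 + 22u − 60) + (60u^2 + 60u − 360)
  −2u^3 + 8u^2 + 22u − 60 = (−(1/30)u + 1/6)(60u^2 + 60u − 360) + (0)
Last nonzero remainder: 60u^2 + 60u − 360. Dividing through by 60 gives the monic gcd u^2 + u − 6.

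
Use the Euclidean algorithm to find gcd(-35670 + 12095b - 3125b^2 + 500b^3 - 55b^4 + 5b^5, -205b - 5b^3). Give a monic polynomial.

Repeated division with remainder:
  5b^5 - 55b^4 + 500b^3 - 3125b^2 + 12095b - 35670 = (-b^2 + 11b - 59)(-5b^3 - 205b) + (-870b^2 - 35670)
  -5b^3 - 205b = ((1/174)b)(-870b^2 - 35670) + (0)
Last nonzero remainder: -870b^2 - 35670. Dividing through by -870 gives the monic gcd b^2 + 41.

41 + b^2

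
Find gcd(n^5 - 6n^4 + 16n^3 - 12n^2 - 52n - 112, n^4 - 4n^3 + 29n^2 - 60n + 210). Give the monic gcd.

n^2 - 4n + 14

Apply the Euclidean algorithm:
  n^5 - 6n^4 + 16n^3 - 12n^2 - 52n - 112 = (n - 2)(n^4 - 4n^3 + 29n^2 - 60n + 210) + (-21n^3 + 106n^2 - 382n + 308)
  n^4 - 4n^3 + 29n^2 - 60n + 210 = (-(1/21)n - 22/441)(-21n^3 + 106n^2 - 382n + 308) + ((7099/441)n^2 - (28396/441)n + 14198/63)
  -21n^3 + 106n^2 - 382n + 308 = (-(9261/7099)n + 9702/7099)((7099/441)n^2 - (28396/441)n + 14198/63) + (0)
Last nonzero remainder: (7099/441)n^2 - (28396/441)n + 14198/63. Dividing through by 7099/441 gives the monic gcd n^2 - 4n + 14.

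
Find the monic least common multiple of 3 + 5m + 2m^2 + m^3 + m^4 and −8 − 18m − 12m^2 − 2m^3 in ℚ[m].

12 + 23m + 13m^2 + 6m^3 + 5m^4 + m^5

Repeated division with remainder:
  m^4 + m^3 + 2m^2 + 5m + 3 = (−(1/2)m + 5/2)(−2m^3 − 12m^2 − 18m − 8) + (23m^2 + 46m + 23)
  −2m^3 − 12m^2 − 18m − 8 = (−(2/23)m − 8/23)(23m^2 + 46m + 23) + (0)
Last nonzero remainder: 23m^2 + 46m + 23. Dividing through by 23 gives the monic gcd m^2 + 2m + 1.
Then lcm(f, g) = f·g / gcd(f, g); expanding and making the result monic gives the answer.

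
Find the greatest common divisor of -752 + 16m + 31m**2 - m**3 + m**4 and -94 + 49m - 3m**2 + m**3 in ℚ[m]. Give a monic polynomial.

Apply the Euclidean algorithm:
  m**4 - m**3 + 31m**2 + 16m - 752 = (m + 2)(m**3 - 3m**2 + 49m - 94) + (-12m**2 + 12m - 564)
  m**3 - 3m**2 + 49m - 94 = (-(1/12)m + 1/6)(-12m**2 + 12m - 564) + (0)
Last nonzero remainder: -12m**2 + 12m - 564. Dividing through by -12 gives the monic gcd m**2 - m + 47.

47 - m + m**2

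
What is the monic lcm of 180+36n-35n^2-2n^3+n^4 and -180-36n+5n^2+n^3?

1080+396n-174n^2-47n^3+4n^4+n^5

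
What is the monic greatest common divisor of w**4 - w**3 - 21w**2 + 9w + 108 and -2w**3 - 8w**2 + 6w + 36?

w**2 + 6w + 9

By polynomial division,
  w**4 - w**3 - 21w**2 + 9w + 108 = (-(1/2)w + 5/2)(-2w**3 - 8w**2 + 6w + 36) + (2w**2 + 12w + 18)
  -2w**3 - 8w**2 + 6w + 36 = (-w + 2)(2w**2 + 12w + 18) + (0)
Last nonzero remainder: 2w**2 + 12w + 18. Dividing through by 2 gives the monic gcd w**2 + 6w + 9.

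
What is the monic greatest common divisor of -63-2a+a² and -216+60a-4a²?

-9+a

Repeated division with remainder:
  a²-2a-63 = (-1/4)(-4a²+60a-216) + (13a-117)
  -4a²+60a-216 = (-(4/13)a+24/13)(13a-117) + (0)
Last nonzero remainder: 13a-117. Dividing through by 13 gives the monic gcd a-9.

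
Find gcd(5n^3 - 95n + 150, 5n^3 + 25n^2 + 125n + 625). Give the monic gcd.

Euclidean algorithm in ℚ[n]:
  5n^3 - 95n + 150 = (5n^3 + 25n^2 + 125n + 625) + (-25n^2 - 220n - 475)
  5n^3 + 25n^2 + 125n + 625 = (-(1/5)n + 19/25)(-25n^2 - 220n - 475) + ((986/5)n + 986)
  -25n^2 - 220n - 475 = (-(125/986)n - 475/986)((986/5)n + 986) + (0)
Last nonzero remainder: (986/5)n + 986. Dividing through by 986/5 gives the monic gcd n + 5.

n + 5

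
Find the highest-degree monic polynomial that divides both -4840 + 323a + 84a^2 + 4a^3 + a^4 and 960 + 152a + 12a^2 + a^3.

Apply the Euclidean algorithm:
  a^4 + 4a^3 + 84a^2 + 323a - 4840 = (a - 8)(a^3 + 12a^2 + 152a + 960) + (28a^2 + 579a + 2840)
  a^3 + 12a^2 + 152a + 960 = ((1/28)a - 243/784)(28a^2 + 579a + 2840) + ((180345/784)a + 180345/98)
  28a^2 + 579a + 2840 = ((21952/180345)a + 55664/36069)((180345/784)a + 180345/98) + (0)
Last nonzero remainder: (180345/784)a + 180345/98. Dividing through by 180345/784 gives the monic gcd a + 8.

8 + a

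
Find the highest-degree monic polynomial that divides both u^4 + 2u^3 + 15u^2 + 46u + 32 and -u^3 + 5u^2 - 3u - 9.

u + 1

Repeated division with remainder:
  u^4 + 2u^3 + 15u^2 + 46u + 32 = (-u - 7)(-u^3 + 5u^2 - 3u - 9) + (47u^2 + 16u - 31)
  -u^3 + 5u^2 - 3u - 9 = (-(1/47)u + 251/2209)(47u^2 + 16u - 31) + (-(12100/2209)u - 12100/2209)
  47u^2 + 16u - 31 = (-(103823/12100)u + 68479/12100)(-(12100/2209)u - 12100/2209) + (0)
Last nonzero remainder: -(12100/2209)u - 12100/2209. Dividing through by -12100/2209 gives the monic gcd u + 1.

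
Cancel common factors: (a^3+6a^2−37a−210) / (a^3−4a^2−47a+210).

(a+5)/(a−5)

Repeated division with remainder:
  a^3+6a^2−37a−210 = (a^3−4a^2−47a+210) + (10a^2+10a−420)
  a^3−4a^2−47a+210 = ((1/10)a−1/2)(10a^2+10a−420) + (0)
Last nonzero remainder: 10a^2+10a−420. Dividing through by 10 gives the monic gcd a^2+a−42.
Cancel a^2+a−42 from numerator and denominator to get the reduced form.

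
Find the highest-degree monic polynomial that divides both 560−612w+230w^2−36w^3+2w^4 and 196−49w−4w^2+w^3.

28−11w+w^2

By polynomial division,
  2w^4−36w^3+230w^2−612w+560 = (2w−28)(w^3−4w^2−49w+196) + (216w^2−2376w+6048)
  w^3−4w^2−49w+196 = ((1/216)w+7/216)(216w^2−2376w+6048) + (0)
Last nonzero remainder: 216w^2−2376w+6048. Dividing through by 216 gives the monic gcd w^2−11w+28.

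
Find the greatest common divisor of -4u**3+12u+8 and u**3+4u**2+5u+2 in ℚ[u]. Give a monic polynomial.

Repeated division with remainder:
  -4u**3+12u+8 = (-4)(u**3+4u**2+5u+2) + (16u**2+32u+16)
  u**3+4u**2+5u+2 = ((1/16)u+1/8)(16u**2+32u+16) + (0)
Last nonzero remainder: 16u**2+32u+16. Dividing through by 16 gives the monic gcd u**2+2u+1.

u**2+2u+1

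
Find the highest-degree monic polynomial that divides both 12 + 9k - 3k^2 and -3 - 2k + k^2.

Euclidean algorithm in ℚ[k]:
  -3k^2 + 9k + 12 = (-3)(k^2 - 2k - 3) + (3k + 3)
  k^2 - 2k - 3 = ((1/3)k - 1)(3k + 3) + (0)
Last nonzero remainder: 3k + 3. Dividing through by 3 gives the monic gcd k + 1.

1 + k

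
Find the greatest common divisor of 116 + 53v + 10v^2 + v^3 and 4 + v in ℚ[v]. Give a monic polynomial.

4 + v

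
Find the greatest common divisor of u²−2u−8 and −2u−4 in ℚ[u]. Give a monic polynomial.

u+2

Apply the Euclidean algorithm:
  u²−2u−8 = (−(1/2)u+2)(−2u−4) + (0)
Last nonzero remainder: −2u−4. Dividing through by −2 gives the monic gcd u+2.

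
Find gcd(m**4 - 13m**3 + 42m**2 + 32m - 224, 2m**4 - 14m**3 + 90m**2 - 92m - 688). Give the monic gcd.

By polynomial division,
  m**4 - 13m**3 + 42m**2 + 32m - 224 = (1/2)(2m**4 - 14m**3 + 90m**2 - 92m - 688) + (-6m**3 - 3m**2 + 78m + 120)
  2m**4 - 14m**3 + 90m**2 - 92m - 688 = (-(1/3)m + 5/2)(-6m**3 - 3m**2 + 78m + 120) + ((247/2)m**2 - 247m - 988)
  -6m**3 - 3m**2 + 78m + 120 = (-(12/247)m - 30/247)((247/2)m**2 - 247m - 988) + (0)
Last nonzero remainder: (247/2)m**2 - 247m - 988. Dividing through by 247/2 gives the monic gcd m**2 - 2m - 8.

m**2 - 2m - 8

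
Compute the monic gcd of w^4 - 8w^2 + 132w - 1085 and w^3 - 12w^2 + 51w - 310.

By polynomial division,
  w^4 - 8w^2 + 132w - 1085 = (w + 12)(w^3 - 12w^2 + 51w - 310) + (85w^2 - 170w + 2635)
  w^3 - 12w^2 + 51w - 310 = ((1/85)w - 2/17)(85w^2 - 170w + 2635) + (0)
Last nonzero remainder: 85w^2 - 170w + 2635. Dividing through by 85 gives the monic gcd w^2 - 2w + 31.

w^2 - 2w + 31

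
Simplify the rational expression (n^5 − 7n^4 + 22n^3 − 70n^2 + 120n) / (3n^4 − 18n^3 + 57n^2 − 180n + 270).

(n^2 − 4n)/(3n − 9)

Euclidean algorithm in ℚ[n]:
  n^5 − 7n^4 + 22n^3 − 70n^2 + 120n = ((1/3)n − 1/3)(3n^4 − 18n^3 + 57n^2 − 180n + 270) + (−3n^3 + 9n^2 − 30n + 90)
  3n^4 − 18n^3 + 57n^2 − 180n + 270 = (−n + 3)(−3n^3 + 9n^2 − 30n + 90) + (0)
Last nonzero remainder: −3n^3 + 9n^2 − 30n + 90. Dividing through by −3 gives the monic gcd n^3 − 3n^2 + 10n − 30.
Cancel n^3 − 3n^2 + 10n − 30 from numerator and denominator to get the reduced form.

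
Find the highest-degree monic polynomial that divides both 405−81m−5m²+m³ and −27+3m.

Euclidean algorithm in ℚ[m]:
  m³−5m²−81m+405 = ((1/3)m²+(4/3)m−15)(3m−27) + (0)
Last nonzero remainder: 3m−27. Dividing through by 3 gives the monic gcd m−9.

−9+m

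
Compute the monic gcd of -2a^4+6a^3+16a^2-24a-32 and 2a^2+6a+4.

Euclidean algorithm in ℚ[a]:
  -2a^4+6a^3+16a^2-24a-32 = (-a^2+6a-8)(2a^2+6a+4) + (0)
Last nonzero remainder: 2a^2+6a+4. Dividing through by 2 gives the monic gcd a^2+3a+2.

a^2+3a+2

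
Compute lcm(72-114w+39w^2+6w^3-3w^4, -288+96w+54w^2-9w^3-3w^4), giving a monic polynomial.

By polynomial division,
  -3w^4+6w^3+39w^2-114w+72 = (-3w^4-9w^3+54w^2+96w-288) + (15w^3-15w^2-210w+360)
  -3w^4-9w^3+54w^2+96w-288 = (-(1/5)w-4/5)(15w^3-15w^2-210w+360) + (0)
Last nonzero remainder: 15w^3-15w^2-210w+360. Dividing through by 15 gives the monic gcd w^3-w^2-14w+24.
Then lcm(f, g) = f·g / gcd(f, g); expanding and making the result monic gives the answer.

-96+128w-14w^2-21w^3+2w^4+w^5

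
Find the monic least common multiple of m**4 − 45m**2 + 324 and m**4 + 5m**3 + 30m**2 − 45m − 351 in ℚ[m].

Euclidean algorithm in ℚ[m]:
  m**4 − 45m**2 + 324 = (m**4 + 5m**3 + 30m**2 − 45m − 351) + (−5m**3 − 75m**2 + 45m + 675)
  m**4 + 5m**3 + 30m**2 − 45m − 351 = (−(1/5)m + 2)(−5m**3 − 75m**2 + 45m + 675) + (189m**2 − 1701)
  −5m**3 − 75m**2 + 45m + 675 = (−(5/189)m − 25/63)(189m**2 − 1701) + (0)
Last nonzero remainder: 189m**2 − 1701. Dividing through by 189 gives the monic gcd m**2 − 9.
Then lcm(f, g) = f·g / gcd(f, g); expanding and making the result monic gives the answer.

m**6 + 5m**5 − 6m**4 − 225m**3 − 1431m**2 + 1620m + 12636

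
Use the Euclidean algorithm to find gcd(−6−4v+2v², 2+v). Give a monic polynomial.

1

Repeated division with remainder:
  2v²−4v−6 = (2v−8)(v+2) + (10)
  v+2 = ((1/10)v+1/5)(10) + (0)
The last nonzero remainder is the constant 10, so the polynomials are coprime and gcd = 1.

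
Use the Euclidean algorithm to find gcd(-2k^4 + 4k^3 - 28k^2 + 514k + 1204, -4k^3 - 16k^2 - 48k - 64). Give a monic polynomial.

By polynomial division,
  -2k^4 + 4k^3 - 28k^2 + 514k + 1204 = ((1/2)k - 3)(-4k^3 - 16k^2 - 48k - 64) + (-52k^2 + 402k + 1012)
  -4k^3 - 16k^2 - 48k - 64 = ((1/13)k + 305/338)(-52k^2 + 402k + 1012) + (-(82573/169)k - 165146/169)
  -52k^2 + 402k + 1012 = ((8788/82573)k - 85514/82573)(-(82573/169)k - 165146/169) + (0)
Last nonzero remainder: -(82573/169)k - 165146/169. Dividing through by -82573/169 gives the monic gcd k + 2.

k + 2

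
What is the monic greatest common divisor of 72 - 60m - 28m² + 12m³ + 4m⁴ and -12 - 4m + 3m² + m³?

By polynomial division,
  4m⁴ + 12m³ - 28m² - 60m + 72 = (4m)(m³ + 3m² - 4m - 12) + (-12m² - 12m + 72)
  m³ + 3m² - 4m - 12 = (-(1/12)m - 1/6)(-12m² - 12m + 72) + (0)
Last nonzero remainder: -12m² - 12m + 72. Dividing through by -12 gives the monic gcd m² + m - 6.

-6 + m + m²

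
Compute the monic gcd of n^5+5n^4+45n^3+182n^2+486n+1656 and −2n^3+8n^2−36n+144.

n^2+18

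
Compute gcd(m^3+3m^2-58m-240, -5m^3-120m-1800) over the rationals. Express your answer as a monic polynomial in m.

Apply the Euclidean algorithm:
  m^3+3m^2-58m-240 = (-1/5)(-5m^3-120m-1800) + (3m^2-82m-600)
  -5m^3-120m-1800 = (-(5/3)m-410/9)(3m^2-82m-600) + (-(43700/9)m-87400/3)
  3m^2-82m-600 = (-(27/43700)m+9/437)(-(43700/9)m-87400/3) + (0)
Last nonzero remainder: -(43700/9)m-87400/3. Dividing through by -43700/9 gives the monic gcd m+6.

m+6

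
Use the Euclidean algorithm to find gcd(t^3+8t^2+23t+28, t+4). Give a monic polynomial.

t+4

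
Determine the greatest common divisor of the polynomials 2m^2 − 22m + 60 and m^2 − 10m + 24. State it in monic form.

m − 6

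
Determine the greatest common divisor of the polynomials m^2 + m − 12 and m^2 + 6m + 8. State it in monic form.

Repeated division with remainder:
  m^2 + m − 12 = (m^2 + 6m + 8) + (−5m − 20)
  m^2 + 6m + 8 = (−(1/5)m − 2/5)(−5m − 20) + (0)
Last nonzero remainder: −5m − 20. Dividing through by −5 gives the monic gcd m + 4.

m + 4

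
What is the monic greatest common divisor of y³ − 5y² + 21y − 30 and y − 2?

Apply the Euclidean algorithm:
  y³ − 5y² + 21y − 30 = (y² − 3y + 15)(y − 2) + (0)
The last nonzero remainder y − 2 is already monic.

y − 2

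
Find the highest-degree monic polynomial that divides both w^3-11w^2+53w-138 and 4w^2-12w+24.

1

Apply the Euclidean algorithm:
  w^3-11w^2+53w-138 = ((1/4)w-2)(4w^2-12w+24) + (23w-90)
  4w^2-12w+24 = ((4/23)w+84/529)(23w-90) + (20256/529)
  23w-90 = ((12167/20256)w-7935/3376)(20256/529) + (0)
The last nonzero remainder is the constant 20256/529, so the polynomials are coprime and gcd = 1.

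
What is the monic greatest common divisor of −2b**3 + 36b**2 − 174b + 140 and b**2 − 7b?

Euclidean algorithm in ℚ[b]:
  −2b**3 + 36b**2 − 174b + 140 = (−2b + 22)(b**2 − 7b) + (−20b + 140)
  b**2 − 7b = (−(1/20)b)(−20b + 140) + (0)
Last nonzero remainder: −20b + 140. Dividing through by −20 gives the monic gcd b − 7.

b − 7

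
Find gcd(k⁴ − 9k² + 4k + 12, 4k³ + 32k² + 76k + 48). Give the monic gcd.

k² + 4k + 3

Apply the Euclidean algorithm:
  k⁴ − 9k² + 4k + 12 = ((1/4)k − 2)(4k³ + 32k² + 76k + 48) + (36k² + 144k + 108)
  4k³ + 32k² + 76k + 48 = ((1/9)k + 4/9)(36k² + 144k + 108) + (0)
Last nonzero remainder: 36k² + 144k + 108. Dividing through by 36 gives the monic gcd k² + 4k + 3.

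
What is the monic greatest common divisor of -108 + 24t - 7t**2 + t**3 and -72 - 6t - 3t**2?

1

Euclidean algorithm in ℚ[t]:
  t**3 - 7t**2 + 24t - 108 = (-(1/3)t + 3)(-3t**2 - 6t - 72) + (18t + 108)
  -3t**2 - 6t - 72 = (-(1/6)t + 2/3)(18t + 108) + (-144)
  18t + 108 = (-(1/8)t - 3/4)(-144) + (0)
The last nonzero remainder is the constant -144, so the polynomials are coprime and gcd = 1.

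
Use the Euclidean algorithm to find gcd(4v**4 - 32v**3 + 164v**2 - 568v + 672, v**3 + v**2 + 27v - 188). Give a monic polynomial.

v - 4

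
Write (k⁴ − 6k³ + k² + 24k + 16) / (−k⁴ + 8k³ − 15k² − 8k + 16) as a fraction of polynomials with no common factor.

(−k − 1)/(k − 1)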